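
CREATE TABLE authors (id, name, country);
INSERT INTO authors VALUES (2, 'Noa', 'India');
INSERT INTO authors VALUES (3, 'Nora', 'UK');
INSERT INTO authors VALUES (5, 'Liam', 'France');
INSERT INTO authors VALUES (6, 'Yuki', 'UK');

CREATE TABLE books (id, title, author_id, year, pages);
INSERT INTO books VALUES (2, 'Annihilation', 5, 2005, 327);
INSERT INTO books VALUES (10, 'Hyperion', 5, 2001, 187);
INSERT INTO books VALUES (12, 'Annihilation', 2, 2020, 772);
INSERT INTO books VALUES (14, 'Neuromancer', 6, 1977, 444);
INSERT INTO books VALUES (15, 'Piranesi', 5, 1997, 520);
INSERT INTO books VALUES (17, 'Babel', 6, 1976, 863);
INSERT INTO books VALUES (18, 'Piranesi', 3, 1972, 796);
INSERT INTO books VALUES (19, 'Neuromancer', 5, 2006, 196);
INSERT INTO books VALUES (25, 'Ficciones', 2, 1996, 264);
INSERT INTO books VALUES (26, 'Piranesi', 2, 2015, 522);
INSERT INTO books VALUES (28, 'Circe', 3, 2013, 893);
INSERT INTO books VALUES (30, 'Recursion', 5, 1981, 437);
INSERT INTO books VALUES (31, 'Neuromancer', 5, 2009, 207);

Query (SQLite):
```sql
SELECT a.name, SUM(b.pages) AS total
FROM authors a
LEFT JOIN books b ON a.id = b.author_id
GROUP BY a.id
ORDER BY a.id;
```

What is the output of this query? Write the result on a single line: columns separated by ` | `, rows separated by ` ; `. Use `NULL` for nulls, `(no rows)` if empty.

Noa | 1558 ; Nora | 1689 ; Liam | 1874 ; Yuki | 1307

LEFT JOIN keeps every authors row; unmatched ones get NULL for books columns.
Group by authors.id and compute SUM(b.pages). SUM over an all-NULL group is NULL.
  2: ids {12, 25, 26} → SUM(b.pages)=1558
  3: ids {18, 28} → SUM(b.pages)=1689
  5: ids {2, 10, 15, 19, 30, 31} → SUM(b.pages)=1874
  6: ids {14, 17} → SUM(b.pages)=1307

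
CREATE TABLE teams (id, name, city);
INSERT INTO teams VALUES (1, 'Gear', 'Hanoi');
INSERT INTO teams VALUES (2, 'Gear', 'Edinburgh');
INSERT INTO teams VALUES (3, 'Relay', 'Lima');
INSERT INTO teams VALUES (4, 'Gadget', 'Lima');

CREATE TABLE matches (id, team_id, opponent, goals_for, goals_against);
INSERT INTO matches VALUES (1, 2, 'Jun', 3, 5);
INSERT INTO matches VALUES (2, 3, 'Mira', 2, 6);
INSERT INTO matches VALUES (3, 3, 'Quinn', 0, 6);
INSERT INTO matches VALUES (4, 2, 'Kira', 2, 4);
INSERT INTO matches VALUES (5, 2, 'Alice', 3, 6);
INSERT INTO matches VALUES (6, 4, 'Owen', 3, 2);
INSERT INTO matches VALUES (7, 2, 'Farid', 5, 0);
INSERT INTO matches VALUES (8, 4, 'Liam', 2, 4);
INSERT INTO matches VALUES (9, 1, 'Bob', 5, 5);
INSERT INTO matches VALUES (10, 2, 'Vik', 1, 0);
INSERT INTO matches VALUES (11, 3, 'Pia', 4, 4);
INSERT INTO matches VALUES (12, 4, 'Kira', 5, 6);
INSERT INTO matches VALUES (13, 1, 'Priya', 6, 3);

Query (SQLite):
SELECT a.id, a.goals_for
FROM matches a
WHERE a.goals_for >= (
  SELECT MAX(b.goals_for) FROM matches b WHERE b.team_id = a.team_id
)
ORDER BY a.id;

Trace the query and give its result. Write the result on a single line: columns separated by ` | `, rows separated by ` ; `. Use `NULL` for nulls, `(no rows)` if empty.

7 | 5 ; 11 | 4 ; 12 | 5 ; 13 | 6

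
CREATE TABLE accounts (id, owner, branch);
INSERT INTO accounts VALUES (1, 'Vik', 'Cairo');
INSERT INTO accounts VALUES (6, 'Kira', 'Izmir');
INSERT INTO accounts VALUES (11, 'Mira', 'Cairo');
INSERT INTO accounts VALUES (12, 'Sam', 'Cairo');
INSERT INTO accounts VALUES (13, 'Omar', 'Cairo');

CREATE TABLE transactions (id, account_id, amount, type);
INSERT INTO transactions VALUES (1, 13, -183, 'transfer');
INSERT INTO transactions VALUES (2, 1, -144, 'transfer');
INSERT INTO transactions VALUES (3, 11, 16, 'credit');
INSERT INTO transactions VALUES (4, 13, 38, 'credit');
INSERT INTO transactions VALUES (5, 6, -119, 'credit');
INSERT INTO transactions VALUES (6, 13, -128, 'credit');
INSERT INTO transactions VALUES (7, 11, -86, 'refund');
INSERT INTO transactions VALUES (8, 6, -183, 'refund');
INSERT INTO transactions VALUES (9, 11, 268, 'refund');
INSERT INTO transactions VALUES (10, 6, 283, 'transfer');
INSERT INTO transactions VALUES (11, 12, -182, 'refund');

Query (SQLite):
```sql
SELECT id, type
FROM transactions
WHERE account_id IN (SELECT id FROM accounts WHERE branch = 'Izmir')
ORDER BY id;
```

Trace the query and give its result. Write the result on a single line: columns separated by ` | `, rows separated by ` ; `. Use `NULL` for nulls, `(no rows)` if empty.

5 | credit ; 8 | refund ; 10 | transfer

Inner query: accounts.id where branch = 'Izmir'.
Outer: keep transactions rows whose account_id is in that set.
Inner query → {6}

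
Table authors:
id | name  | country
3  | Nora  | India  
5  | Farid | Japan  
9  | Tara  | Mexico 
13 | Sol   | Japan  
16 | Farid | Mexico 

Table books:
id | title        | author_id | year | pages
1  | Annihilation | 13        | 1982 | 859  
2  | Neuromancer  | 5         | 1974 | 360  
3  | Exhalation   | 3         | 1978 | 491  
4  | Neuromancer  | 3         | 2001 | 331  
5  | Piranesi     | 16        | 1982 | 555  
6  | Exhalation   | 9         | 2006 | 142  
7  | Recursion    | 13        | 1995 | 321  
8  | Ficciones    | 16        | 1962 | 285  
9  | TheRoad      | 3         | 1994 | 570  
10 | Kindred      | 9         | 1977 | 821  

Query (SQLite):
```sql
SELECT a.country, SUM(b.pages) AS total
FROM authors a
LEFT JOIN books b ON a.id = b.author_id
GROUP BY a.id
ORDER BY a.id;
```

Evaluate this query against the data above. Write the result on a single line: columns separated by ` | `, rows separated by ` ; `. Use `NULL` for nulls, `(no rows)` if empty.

LEFT JOIN keeps every authors row; unmatched ones get NULL for books columns.
Group by authors.id and compute SUM(b.pages). SUM over an all-NULL group is NULL.
  3: ids {3, 4, 9} → SUM(b.pages)=1392
  5: ids {2} → SUM(b.pages)=360
  9: ids {6, 10} → SUM(b.pages)=963
  13: ids {1, 7} → SUM(b.pages)=1180
  16: ids {5, 8} → SUM(b.pages)=840

India | 1392 ; Japan | 360 ; Mexico | 963 ; Japan | 1180 ; Mexico | 840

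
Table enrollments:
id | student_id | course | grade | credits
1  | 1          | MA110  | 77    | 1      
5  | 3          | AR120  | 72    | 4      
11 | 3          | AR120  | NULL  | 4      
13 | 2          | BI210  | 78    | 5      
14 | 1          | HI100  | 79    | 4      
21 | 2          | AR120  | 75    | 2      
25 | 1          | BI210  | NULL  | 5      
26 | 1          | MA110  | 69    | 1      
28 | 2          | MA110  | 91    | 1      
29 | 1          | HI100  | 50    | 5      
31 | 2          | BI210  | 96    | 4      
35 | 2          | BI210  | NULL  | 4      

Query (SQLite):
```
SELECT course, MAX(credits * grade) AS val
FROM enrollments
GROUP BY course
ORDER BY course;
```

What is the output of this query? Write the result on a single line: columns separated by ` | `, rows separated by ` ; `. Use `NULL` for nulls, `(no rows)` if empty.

For each row compute credits * grade.
Group by course; take MAX of the expression per group.
  AR120: ids {5, 11, 21} → MAX(credits * grade)=288
  BI210: ids {13, 25, 31, 35} → MAX(credits * grade)=390
  HI100: ids {14, 29} → MAX(credits * grade)=316
  MA110: ids {1, 26, 28} → MAX(credits * grade)=91

AR120 | 288 ; BI210 | 390 ; HI100 | 316 ; MA110 | 91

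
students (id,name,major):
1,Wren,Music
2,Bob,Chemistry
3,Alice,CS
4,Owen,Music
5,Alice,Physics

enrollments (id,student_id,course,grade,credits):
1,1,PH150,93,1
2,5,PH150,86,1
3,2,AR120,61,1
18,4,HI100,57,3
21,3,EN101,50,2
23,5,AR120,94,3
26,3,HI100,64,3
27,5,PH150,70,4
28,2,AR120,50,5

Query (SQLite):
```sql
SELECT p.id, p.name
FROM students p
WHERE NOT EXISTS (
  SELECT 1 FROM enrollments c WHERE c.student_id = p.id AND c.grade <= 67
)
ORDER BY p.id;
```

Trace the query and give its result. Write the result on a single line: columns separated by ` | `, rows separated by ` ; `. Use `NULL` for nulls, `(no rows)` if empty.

1 | Wren ; 5 | Alice

For each students row, check whether any enrollments with matching student_id has grade <= 67.
Keep rows where that is false.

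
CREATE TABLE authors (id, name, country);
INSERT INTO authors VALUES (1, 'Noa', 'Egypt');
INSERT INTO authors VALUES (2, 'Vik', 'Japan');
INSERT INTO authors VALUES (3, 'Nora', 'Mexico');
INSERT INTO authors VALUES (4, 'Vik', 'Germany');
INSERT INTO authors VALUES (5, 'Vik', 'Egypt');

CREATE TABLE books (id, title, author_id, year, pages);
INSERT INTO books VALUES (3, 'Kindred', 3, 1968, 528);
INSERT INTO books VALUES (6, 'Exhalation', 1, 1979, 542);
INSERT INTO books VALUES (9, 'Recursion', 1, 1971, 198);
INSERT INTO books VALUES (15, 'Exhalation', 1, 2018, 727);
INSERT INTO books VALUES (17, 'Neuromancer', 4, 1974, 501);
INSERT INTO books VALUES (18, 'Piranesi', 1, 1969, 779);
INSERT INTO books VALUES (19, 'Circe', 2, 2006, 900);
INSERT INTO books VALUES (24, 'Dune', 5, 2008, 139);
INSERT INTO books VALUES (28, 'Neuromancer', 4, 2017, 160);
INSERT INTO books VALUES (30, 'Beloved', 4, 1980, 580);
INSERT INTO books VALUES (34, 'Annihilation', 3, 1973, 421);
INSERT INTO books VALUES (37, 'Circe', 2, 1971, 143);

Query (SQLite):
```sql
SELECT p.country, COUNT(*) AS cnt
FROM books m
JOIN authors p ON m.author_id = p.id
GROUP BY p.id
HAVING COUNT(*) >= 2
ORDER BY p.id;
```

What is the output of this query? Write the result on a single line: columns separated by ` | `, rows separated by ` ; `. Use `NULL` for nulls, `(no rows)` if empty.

Egypt | 4 ; Japan | 2 ; Mexico | 2 ; Germany | 3

Join each books row to its authors via author_id.
Group joined rows by authors.id; compute COUNT(*) per group.
HAVING: keep groups with count ≥ 2.
  1: ids {6, 9, 15, 18} → COUNT(*)=4
  2: ids {19, 37} → COUNT(*)=2
  3: ids {3, 34} → COUNT(*)=2
  4: ids {17, 28, 30} → COUNT(*)=3
  5: ids {24} → COUNT(*)=1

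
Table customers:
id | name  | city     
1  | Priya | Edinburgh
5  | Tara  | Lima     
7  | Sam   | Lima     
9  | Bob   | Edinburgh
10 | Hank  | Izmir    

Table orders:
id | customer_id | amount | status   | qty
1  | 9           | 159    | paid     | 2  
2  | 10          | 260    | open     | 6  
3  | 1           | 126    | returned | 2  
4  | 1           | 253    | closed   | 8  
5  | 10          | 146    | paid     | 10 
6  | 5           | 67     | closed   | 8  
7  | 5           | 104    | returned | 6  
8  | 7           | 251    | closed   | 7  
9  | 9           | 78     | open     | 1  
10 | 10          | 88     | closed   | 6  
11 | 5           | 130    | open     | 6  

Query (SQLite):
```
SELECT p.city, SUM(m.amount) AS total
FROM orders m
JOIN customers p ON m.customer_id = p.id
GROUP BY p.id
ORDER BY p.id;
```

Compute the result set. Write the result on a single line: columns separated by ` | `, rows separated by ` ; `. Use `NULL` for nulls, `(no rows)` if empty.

Join each orders row to its customers via customer_id.
Group joined rows by customers.id; compute SUM(m.amount) per group.
  1: ids {3, 4} → SUM(m.amount)=379
  5: ids {6, 7, 11} → SUM(m.amount)=301
  7: ids {8} → SUM(m.amount)=251
  9: ids {1, 9} → SUM(m.amount)=237
  10: ids {2, 5, 10} → SUM(m.amount)=494

Edinburgh | 379 ; Lima | 301 ; Lima | 251 ; Edinburgh | 237 ; Izmir | 494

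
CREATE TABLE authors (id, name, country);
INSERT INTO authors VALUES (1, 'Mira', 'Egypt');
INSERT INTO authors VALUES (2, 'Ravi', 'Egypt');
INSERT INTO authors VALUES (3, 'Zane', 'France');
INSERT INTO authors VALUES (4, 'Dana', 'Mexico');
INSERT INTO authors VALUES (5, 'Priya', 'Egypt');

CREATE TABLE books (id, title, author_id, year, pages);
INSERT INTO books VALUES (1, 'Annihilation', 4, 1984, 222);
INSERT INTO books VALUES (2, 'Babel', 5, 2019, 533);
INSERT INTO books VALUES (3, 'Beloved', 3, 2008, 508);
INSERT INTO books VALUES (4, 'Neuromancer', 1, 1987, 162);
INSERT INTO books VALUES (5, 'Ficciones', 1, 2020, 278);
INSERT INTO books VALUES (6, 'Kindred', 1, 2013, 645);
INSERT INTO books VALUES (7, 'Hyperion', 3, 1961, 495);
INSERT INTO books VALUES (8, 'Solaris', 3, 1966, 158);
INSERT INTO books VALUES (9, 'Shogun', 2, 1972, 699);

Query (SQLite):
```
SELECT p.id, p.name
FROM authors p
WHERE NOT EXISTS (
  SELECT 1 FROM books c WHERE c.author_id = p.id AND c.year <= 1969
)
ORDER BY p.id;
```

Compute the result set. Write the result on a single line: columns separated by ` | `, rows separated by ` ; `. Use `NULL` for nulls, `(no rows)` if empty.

1 | Mira ; 2 | Ravi ; 4 | Dana ; 5 | Priya

For each authors row, check whether any books with matching author_id has year <= 1969.
Keep rows where that is false.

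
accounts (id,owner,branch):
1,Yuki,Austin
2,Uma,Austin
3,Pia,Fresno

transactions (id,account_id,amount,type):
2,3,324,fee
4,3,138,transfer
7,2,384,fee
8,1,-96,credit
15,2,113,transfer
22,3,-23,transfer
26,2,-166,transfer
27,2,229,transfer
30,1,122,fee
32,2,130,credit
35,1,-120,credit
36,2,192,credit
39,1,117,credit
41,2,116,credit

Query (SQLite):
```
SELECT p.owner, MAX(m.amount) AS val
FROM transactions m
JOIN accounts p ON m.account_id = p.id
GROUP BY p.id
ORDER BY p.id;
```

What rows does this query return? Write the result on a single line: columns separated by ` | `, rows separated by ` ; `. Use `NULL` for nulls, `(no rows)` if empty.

Join each transactions row to its accounts via account_id.
Group joined rows by accounts.id; compute MAX(m.amount) per group.
  1: ids {8, 30, 35, 39} → MAX(m.amount)=122
  2: ids {7, 15, 26, 27, 32, 36, 41} → MAX(m.amount)=384
  3: ids {2, 4, 22} → MAX(m.amount)=324

Yuki | 122 ; Uma | 384 ; Pia | 324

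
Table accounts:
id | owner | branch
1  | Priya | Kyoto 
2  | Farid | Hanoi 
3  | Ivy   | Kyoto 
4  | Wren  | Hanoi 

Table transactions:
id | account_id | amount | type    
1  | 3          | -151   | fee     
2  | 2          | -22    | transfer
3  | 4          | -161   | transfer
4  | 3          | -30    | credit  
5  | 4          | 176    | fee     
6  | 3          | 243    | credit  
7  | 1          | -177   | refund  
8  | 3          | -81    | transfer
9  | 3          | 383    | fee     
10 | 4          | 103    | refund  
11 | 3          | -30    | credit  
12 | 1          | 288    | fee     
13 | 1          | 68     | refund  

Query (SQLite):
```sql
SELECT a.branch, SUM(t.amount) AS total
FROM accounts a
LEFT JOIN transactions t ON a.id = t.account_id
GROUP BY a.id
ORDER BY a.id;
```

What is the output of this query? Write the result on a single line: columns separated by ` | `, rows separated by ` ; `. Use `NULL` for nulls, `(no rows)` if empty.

Kyoto | 179 ; Hanoi | -22 ; Kyoto | 334 ; Hanoi | 118

LEFT JOIN keeps every accounts row; unmatched ones get NULL for transactions columns.
Group by accounts.id and compute SUM(t.amount). SUM over an all-NULL group is NULL.
  1: ids {7, 12, 13} → SUM(t.amount)=179
  2: ids {2} → SUM(t.amount)=-22
  3: ids {1, 4, 6, 8, 9, 11} → SUM(t.amount)=334
  4: ids {3, 5, 10} → SUM(t.amount)=118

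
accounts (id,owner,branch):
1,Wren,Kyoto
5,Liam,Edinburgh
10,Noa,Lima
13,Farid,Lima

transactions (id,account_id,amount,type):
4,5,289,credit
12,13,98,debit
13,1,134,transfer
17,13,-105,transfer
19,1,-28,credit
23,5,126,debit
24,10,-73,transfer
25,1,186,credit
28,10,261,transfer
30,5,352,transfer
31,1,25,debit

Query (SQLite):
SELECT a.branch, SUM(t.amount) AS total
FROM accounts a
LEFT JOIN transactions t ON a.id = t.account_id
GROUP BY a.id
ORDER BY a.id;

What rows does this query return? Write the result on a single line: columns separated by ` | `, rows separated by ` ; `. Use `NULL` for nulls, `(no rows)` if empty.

Kyoto | 317 ; Edinburgh | 767 ; Lima | 188 ; Lima | -7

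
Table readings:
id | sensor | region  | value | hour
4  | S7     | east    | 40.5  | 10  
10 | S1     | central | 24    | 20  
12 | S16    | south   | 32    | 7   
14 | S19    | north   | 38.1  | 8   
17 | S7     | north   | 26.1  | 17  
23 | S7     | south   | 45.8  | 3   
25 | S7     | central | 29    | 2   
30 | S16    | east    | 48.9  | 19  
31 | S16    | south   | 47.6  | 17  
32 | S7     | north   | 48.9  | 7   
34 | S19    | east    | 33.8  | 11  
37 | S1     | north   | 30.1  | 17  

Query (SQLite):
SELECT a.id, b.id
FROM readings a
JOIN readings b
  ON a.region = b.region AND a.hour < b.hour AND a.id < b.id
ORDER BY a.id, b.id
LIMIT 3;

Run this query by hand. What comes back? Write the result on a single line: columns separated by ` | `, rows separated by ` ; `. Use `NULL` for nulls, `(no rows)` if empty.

4 | 30 ; 4 | 34 ; 12 | 31

Pairs (a,b) with same region, a.hour < b.hour, a.id < b.id.
region groups: central:{10,25} east:{4,30,34} north:{14,17,32,37} south:{12,23,31}
Ordered by (a.id, b.id); first 3.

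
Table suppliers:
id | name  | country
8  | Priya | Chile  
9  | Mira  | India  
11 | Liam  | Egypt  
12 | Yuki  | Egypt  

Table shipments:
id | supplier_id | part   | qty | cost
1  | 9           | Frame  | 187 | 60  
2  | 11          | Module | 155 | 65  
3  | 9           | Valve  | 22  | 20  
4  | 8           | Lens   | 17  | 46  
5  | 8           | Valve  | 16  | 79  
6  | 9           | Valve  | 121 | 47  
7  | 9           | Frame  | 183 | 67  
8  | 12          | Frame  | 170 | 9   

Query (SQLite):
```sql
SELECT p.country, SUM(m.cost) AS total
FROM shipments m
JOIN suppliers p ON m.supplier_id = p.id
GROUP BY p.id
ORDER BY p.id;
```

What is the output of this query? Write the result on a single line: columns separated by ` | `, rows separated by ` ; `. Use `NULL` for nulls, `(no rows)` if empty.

Chile | 125 ; India | 194 ; Egypt | 65 ; Egypt | 9

Join each shipments row to its suppliers via supplier_id.
Group joined rows by suppliers.id; compute SUM(m.cost) per group.
  8: ids {4, 5} → SUM(m.cost)=125
  9: ids {1, 3, 6, 7} → SUM(m.cost)=194
  11: ids {2} → SUM(m.cost)=65
  12: ids {8} → SUM(m.cost)=9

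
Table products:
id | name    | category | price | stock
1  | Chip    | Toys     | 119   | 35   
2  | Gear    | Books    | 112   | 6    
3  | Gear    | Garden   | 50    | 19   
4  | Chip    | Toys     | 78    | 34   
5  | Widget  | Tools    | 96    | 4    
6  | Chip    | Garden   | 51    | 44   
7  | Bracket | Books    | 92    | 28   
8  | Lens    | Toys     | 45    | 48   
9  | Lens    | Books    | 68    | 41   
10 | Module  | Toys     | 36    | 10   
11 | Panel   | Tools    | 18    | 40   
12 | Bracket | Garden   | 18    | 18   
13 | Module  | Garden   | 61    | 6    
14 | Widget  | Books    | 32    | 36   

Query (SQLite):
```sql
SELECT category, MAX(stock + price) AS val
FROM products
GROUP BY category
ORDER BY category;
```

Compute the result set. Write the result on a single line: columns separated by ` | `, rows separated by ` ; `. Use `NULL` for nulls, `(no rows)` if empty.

Books | 120 ; Garden | 95 ; Tools | 100 ; Toys | 154

For each row compute stock + price.
Group by category; take MAX of the expression per group.
  Books: ids {2, 7, 9, 14} → MAX(stock + price)=120
  Garden: ids {3, 6, 12, 13} → MAX(stock + price)=95
  Tools: ids {5, 11} → MAX(stock + price)=100
  Toys: ids {1, 4, 8, 10} → MAX(stock + price)=154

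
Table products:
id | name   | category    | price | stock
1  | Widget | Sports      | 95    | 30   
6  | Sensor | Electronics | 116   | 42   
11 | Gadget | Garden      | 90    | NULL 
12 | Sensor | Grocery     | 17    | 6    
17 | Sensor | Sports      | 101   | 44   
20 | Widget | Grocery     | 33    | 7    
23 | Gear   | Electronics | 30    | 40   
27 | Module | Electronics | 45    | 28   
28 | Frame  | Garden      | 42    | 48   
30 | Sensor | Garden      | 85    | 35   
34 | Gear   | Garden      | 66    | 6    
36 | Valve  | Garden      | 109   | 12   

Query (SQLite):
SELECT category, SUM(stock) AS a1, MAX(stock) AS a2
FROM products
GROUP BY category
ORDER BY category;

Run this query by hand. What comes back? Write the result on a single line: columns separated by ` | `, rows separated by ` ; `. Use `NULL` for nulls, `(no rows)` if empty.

Electronics | 110 | 42 ; Garden | 101 | 48 ; Grocery | 13 | 7 ; Sports | 74 | 44

Group products by category.
Per group compute: SUM(stock), MAX(stock).
  Electronics: ids {6, 23, 27} → SUM(stock)=110, MAX(stock)=42
  Garden: ids {11, 28, 30, 34, 36} → SUM(stock)=101, MAX(stock)=48
  Grocery: ids {12, 20} → SUM(stock)=13, MAX(stock)=7
  Sports: ids {1, 17} → SUM(stock)=74, MAX(stock)=44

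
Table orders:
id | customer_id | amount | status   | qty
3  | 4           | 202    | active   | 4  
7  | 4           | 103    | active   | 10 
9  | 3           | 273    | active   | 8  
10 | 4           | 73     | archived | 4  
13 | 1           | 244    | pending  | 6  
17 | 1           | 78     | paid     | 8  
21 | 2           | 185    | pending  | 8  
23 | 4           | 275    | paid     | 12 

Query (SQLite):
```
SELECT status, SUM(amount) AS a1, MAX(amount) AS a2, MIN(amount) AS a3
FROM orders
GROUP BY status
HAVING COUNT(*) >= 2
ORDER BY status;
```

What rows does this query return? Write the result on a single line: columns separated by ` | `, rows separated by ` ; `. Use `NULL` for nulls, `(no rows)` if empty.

active | 578 | 273 | 103 ; paid | 353 | 275 | 78 ; pending | 429 | 244 | 185

Group orders by status.
Per group compute: SUM(amount), MAX(amount), MIN(amount).
HAVING: drop groups with fewer than 2 rows.
  active: ids {3, 7, 9} → SUM(amount)=578, MAX(amount)=273, MIN(amount)=103
  archived: ids {10} → SUM(amount)=73, MAX(amount)=73, MIN(amount)=73
  paid: ids {17, 23} → SUM(amount)=353, MAX(amount)=275, MIN(amount)=78
  pending: ids {13, 21} → SUM(amount)=429, MAX(amount)=244, MIN(amount)=185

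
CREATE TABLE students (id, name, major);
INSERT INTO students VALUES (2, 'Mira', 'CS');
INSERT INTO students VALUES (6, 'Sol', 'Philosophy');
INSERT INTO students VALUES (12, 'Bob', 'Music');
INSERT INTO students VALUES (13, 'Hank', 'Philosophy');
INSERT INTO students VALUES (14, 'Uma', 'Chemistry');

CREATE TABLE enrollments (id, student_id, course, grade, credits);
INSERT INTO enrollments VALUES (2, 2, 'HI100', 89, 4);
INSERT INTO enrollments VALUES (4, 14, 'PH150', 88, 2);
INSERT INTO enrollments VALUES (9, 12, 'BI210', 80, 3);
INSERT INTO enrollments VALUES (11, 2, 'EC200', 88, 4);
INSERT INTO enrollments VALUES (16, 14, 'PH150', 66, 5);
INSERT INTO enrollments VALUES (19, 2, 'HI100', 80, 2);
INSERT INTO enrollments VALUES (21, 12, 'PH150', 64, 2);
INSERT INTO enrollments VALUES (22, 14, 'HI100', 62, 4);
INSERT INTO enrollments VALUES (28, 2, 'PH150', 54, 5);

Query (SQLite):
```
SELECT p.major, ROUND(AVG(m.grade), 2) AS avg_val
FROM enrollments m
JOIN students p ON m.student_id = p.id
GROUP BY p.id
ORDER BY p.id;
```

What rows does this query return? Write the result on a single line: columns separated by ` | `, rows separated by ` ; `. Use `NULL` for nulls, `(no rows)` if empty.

Join each enrollments row to its students via student_id.
Group joined rows by students.id; compute ROUND(AVG(m.grade), 2) per group.
  2: ids {2, 11, 19, 28} → ROUND(AVG(m.grade), 2)=77.75
  12: ids {9, 21} → ROUND(AVG(m.grade), 2)=72
  14: ids {4, 16, 22} → ROUND(AVG(m.grade), 2)=72

CS | 77.75 ; Music | 72 ; Chemistry | 72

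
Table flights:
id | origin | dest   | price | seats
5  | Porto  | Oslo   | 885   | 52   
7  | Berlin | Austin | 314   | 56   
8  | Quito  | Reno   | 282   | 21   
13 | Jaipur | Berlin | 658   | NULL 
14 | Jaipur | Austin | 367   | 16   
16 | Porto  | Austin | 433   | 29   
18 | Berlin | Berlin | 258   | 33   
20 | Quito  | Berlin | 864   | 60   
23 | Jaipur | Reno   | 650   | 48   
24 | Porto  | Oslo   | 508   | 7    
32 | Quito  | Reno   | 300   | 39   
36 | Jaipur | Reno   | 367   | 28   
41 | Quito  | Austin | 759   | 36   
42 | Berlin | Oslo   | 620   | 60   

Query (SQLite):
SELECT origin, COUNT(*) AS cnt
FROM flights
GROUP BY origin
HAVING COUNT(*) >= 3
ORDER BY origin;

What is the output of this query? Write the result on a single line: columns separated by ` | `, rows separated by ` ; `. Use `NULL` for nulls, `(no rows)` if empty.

Berlin | 3 ; Jaipur | 4 ; Porto | 3 ; Quito | 4

Partition flights by origin; compute COUNT(*) within each group.
HAVING: keep groups with count ≥ 3.
  Berlin: ids {7, 18, 42} → COUNT(*)=3
  Jaipur: ids {13, 14, 23, 36} → COUNT(*)=4
  Porto: ids {5, 16, 24} → COUNT(*)=3
  Quito: ids {8, 20, 32, 41} → COUNT(*)=4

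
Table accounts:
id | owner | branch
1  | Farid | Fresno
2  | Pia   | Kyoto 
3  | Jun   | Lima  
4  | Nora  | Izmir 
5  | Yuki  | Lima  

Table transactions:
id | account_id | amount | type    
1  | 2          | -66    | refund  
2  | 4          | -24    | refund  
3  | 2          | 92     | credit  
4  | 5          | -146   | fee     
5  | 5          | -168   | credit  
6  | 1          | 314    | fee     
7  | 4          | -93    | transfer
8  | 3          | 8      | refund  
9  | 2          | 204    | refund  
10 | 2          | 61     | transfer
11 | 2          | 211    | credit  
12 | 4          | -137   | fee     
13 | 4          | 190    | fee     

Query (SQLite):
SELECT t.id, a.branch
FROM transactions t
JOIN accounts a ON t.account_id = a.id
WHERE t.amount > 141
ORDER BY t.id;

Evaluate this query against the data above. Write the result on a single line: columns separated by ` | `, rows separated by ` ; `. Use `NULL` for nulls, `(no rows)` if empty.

6 | Fresno ; 9 | Kyoto ; 11 | Kyoto ; 13 | Izmir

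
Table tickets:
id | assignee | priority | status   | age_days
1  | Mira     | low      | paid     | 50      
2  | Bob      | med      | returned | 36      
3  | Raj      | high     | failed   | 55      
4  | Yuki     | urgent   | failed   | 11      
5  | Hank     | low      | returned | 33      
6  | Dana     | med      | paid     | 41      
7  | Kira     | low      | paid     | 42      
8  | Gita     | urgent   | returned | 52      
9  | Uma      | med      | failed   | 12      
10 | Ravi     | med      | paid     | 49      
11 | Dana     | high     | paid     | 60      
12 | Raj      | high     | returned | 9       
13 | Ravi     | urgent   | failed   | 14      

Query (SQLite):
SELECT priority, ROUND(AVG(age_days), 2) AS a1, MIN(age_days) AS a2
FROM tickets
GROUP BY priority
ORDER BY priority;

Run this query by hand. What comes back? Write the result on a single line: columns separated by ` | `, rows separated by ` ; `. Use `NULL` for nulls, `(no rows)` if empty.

high | 41.33 | 9 ; low | 41.67 | 33 ; med | 34.5 | 12 ; urgent | 25.67 | 11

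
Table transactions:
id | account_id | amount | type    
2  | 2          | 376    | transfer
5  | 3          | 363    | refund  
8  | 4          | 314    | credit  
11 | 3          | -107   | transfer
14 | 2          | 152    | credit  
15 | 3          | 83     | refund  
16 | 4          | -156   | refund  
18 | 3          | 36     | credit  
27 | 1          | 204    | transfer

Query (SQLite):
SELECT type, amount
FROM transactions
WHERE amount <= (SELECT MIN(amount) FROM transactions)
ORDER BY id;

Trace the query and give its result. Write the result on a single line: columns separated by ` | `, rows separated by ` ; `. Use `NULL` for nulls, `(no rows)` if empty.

Scalar subquery: MIN(amount) over all transactions rows = -156.
Keep rows where amount <= that value.

refund | -156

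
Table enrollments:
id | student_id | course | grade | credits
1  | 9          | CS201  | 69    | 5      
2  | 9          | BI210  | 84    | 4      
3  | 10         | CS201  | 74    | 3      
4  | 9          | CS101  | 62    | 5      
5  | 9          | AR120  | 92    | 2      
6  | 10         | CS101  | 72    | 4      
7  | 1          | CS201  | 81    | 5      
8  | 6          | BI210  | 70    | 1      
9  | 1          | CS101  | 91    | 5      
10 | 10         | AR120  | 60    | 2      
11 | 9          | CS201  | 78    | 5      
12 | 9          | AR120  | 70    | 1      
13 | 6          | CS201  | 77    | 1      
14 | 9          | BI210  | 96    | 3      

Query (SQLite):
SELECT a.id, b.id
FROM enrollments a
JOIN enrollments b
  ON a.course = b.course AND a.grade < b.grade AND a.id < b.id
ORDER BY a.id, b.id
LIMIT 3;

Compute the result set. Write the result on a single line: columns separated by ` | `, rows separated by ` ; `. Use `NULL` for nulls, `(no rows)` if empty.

1 | 3 ; 1 | 7 ; 1 | 11

Pairs (a,b) with same course, a.grade < b.grade, a.id < b.id.
course groups: AR120:{5,10,12} BI210:{2,8,14} CS101:{4,6,9} CS201:{1,3,7,11,13}
Ordered by (a.id, b.id); first 3.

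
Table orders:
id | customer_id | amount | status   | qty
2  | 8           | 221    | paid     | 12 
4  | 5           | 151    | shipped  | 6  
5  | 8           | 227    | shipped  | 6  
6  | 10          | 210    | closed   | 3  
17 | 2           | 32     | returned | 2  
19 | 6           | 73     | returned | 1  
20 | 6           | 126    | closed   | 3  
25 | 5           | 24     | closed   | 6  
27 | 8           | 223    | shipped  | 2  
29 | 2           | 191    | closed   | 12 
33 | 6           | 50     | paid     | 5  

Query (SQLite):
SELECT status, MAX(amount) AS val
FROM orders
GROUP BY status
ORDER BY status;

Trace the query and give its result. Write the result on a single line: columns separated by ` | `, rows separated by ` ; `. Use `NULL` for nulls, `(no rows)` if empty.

Partition orders by status; compute MAX(amount) within each group.
  closed: ids {6, 20, 25, 29} → MAX(amount)=210
  paid: ids {2, 33} → MAX(amount)=221
  returned: ids {17, 19} → MAX(amount)=73
  shipped: ids {4, 5, 27} → MAX(amount)=227

closed | 210 ; paid | 221 ; returned | 73 ; shipped | 227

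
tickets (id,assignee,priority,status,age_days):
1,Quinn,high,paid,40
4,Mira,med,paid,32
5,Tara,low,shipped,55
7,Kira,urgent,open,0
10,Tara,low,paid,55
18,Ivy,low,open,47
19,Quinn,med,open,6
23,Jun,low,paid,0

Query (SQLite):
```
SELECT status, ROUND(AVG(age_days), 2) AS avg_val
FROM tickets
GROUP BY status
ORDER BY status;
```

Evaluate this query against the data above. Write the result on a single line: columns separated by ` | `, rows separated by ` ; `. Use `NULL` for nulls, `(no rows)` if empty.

open | 17.67 ; paid | 31.75 ; shipped | 55

Partition tickets by status; compute ROUND(AVG(age_days), 2) within each group.
  open: ids {7, 18, 19} → ROUND(AVG(age_days), 2)=17.67
  paid: ids {1, 4, 10, 23} → ROUND(AVG(age_days), 2)=31.75
  shipped: ids {5} → ROUND(AVG(age_days), 2)=55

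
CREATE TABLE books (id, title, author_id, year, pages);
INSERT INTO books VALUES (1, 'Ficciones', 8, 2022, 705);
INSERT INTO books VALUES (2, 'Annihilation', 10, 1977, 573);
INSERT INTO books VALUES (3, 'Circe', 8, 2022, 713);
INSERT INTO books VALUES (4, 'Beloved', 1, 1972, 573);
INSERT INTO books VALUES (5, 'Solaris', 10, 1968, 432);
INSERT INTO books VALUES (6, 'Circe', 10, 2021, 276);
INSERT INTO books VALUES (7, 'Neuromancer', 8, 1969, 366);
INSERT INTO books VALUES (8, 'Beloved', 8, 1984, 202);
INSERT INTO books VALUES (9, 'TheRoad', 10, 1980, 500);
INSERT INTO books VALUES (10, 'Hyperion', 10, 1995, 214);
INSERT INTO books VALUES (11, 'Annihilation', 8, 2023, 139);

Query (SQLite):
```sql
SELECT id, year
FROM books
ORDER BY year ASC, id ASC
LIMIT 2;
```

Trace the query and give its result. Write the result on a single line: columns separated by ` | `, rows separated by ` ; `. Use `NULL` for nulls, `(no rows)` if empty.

5 | 1968 ; 7 | 1969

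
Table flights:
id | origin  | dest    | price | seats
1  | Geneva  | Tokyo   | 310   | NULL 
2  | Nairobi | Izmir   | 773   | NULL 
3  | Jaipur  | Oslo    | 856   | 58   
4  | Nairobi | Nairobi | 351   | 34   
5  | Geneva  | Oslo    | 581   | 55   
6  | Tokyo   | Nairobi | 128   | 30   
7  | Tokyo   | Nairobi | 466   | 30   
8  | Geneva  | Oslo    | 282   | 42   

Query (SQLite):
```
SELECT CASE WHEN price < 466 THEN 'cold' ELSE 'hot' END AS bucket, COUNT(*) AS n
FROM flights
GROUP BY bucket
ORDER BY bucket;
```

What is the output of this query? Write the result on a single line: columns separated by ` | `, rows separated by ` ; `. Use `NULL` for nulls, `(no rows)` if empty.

Bucket rows by price < 466 → 'cold' else 'hot'; count each bucket.

cold | 4 ; hot | 4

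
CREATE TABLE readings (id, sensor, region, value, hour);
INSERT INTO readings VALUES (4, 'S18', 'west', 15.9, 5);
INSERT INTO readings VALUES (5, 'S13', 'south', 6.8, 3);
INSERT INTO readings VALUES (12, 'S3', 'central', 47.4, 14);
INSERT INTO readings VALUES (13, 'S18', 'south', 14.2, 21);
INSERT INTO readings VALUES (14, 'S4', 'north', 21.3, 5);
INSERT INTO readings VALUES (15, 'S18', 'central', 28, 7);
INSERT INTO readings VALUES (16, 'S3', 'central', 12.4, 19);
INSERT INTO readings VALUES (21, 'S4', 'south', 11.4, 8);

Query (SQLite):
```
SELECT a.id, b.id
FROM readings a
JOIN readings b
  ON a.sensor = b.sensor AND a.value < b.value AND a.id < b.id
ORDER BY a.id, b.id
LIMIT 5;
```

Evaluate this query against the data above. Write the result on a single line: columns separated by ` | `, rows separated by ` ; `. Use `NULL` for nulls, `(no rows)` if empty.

4 | 15 ; 13 | 15

Pairs (a,b) with same sensor, a.value < b.value, a.id < b.id.
sensor groups: S13:{5} S18:{4,13,15} S3:{12,16} S4:{14,21}
Ordered by (a.id, b.id); first 5.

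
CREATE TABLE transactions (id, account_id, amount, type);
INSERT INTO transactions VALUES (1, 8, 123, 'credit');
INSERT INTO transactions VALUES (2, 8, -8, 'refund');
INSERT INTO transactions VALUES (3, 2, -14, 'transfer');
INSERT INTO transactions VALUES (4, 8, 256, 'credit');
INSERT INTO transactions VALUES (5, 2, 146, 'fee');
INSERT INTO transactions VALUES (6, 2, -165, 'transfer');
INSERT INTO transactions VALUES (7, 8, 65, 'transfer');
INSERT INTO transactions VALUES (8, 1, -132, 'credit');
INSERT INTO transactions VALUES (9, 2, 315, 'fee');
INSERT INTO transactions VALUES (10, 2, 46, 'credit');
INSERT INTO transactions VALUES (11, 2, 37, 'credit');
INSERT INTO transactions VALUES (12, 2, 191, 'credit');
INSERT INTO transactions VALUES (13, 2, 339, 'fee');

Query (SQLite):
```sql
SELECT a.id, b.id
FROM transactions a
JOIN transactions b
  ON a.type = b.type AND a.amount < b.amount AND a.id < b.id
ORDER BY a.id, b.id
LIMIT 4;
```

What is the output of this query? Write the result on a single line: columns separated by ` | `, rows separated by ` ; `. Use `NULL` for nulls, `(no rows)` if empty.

1 | 4 ; 1 | 12 ; 3 | 7 ; 5 | 9

Pairs (a,b) with same type, a.amount < b.amount, a.id < b.id.
type groups: credit:{1,4,8,10,11,12} fee:{5,9,13} refund:{2} transfer:{3,6,7}
Ordered by (a.id, b.id); first 4.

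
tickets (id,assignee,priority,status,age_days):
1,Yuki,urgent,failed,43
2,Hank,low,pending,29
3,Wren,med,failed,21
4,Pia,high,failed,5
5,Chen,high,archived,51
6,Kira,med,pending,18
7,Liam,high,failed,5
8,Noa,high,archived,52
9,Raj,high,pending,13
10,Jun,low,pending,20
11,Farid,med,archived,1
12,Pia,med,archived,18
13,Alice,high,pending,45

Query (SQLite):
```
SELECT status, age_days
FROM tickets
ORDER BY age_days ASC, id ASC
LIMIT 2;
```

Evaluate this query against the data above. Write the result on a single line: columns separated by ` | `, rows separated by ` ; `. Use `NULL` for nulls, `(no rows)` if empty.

archived | 1 ; failed | 5

Sort by age_days asc, tiebreak id asc: (1, id=11), (5, id=4), (5, id=7), (13, id=9), (18, id=6) …. Take first 2.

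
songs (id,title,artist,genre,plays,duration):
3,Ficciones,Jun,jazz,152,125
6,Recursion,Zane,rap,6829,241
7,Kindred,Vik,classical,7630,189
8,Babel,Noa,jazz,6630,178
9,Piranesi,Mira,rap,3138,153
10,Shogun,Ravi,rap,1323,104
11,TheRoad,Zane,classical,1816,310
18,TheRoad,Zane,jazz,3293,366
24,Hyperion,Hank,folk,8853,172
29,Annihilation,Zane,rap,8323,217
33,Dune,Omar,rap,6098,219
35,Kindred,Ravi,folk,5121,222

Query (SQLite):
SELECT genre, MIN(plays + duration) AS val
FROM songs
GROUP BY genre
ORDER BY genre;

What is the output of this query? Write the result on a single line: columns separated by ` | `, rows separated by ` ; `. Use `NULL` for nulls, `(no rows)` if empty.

classical | 2126 ; folk | 5343 ; jazz | 277 ; rap | 1427

For each row compute plays + duration.
Group by genre; take MIN of the expression per group.
  classical: ids {7, 11} → MIN(plays + duration)=2126
  folk: ids {24, 35} → MIN(plays + duration)=5343
  jazz: ids {3, 8, 18} → MIN(plays + duration)=277
  rap: ids {6, 9, 10, 29, 33} → MIN(plays + duration)=1427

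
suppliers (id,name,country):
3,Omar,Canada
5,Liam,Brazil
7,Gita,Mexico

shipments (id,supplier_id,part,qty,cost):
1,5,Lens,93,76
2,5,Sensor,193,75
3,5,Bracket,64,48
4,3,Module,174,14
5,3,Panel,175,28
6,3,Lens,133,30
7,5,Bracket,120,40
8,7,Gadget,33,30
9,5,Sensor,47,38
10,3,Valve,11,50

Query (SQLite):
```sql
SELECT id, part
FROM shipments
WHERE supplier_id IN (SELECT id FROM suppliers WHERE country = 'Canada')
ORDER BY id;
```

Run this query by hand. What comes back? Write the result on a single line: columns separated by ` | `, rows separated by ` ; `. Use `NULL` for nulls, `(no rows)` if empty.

Inner query: suppliers.id where country = 'Canada'.
Outer: keep shipments rows whose supplier_id is in that set.
Inner query → {3}

4 | Module ; 5 | Panel ; 6 | Lens ; 10 | Valve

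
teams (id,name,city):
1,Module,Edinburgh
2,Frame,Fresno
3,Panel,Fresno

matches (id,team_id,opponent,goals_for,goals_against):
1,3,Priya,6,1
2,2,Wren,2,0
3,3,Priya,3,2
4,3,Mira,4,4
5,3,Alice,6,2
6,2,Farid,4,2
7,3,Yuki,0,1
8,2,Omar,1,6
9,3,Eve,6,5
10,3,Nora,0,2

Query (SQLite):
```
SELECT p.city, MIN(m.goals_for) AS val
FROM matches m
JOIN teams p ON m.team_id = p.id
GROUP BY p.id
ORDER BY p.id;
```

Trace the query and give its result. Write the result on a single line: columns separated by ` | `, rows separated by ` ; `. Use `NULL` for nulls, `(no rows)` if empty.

Join each matches row to its teams via team_id.
Group joined rows by teams.id; compute MIN(m.goals_for) per group.
  2: ids {2, 6, 8} → MIN(m.goals_for)=1
  3: ids {1, 3, 4, 5, 7, 9, 10} → MIN(m.goals_for)=0

Fresno | 1 ; Fresno | 0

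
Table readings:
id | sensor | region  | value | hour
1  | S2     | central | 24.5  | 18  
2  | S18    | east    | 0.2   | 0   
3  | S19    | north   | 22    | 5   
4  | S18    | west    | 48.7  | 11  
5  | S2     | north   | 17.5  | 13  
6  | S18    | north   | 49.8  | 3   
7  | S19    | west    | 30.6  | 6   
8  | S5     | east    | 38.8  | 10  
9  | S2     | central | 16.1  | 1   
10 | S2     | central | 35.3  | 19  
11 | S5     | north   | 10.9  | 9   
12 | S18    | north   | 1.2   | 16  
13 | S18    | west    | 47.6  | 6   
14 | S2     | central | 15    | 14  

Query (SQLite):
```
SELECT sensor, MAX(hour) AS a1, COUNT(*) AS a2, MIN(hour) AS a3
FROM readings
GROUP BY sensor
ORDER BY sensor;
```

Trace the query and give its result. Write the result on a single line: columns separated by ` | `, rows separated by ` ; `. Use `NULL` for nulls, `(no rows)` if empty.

S18 | 16 | 5 | 0 ; S19 | 6 | 2 | 5 ; S2 | 19 | 5 | 1 ; S5 | 10 | 2 | 9

Group readings by sensor.
Per group compute: MAX(hour), COUNT(*), MIN(hour).
  S18: ids {2, 4, 6, 12, 13} → MAX(hour)=16, COUNT(*)=5, MIN(hour)=0
  S19: ids {3, 7} → MAX(hour)=6, COUNT(*)=2, MIN(hour)=5
  S2: ids {1, 5, 9, 10, 14} → MAX(hour)=19, COUNT(*)=5, MIN(hour)=1
  S5: ids {8, 11} → MAX(hour)=10, COUNT(*)=2, MIN(hour)=9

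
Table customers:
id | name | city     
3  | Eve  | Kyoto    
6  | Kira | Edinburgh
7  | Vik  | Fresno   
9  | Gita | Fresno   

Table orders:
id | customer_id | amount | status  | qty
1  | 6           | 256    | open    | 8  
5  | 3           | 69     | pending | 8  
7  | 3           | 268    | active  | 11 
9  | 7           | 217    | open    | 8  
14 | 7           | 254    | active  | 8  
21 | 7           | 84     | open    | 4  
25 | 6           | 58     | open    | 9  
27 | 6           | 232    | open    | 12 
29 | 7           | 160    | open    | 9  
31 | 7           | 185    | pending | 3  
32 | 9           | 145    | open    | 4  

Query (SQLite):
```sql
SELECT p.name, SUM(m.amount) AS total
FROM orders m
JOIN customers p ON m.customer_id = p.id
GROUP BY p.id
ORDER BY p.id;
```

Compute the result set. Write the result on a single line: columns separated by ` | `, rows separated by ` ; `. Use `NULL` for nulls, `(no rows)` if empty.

Join each orders row to its customers via customer_id.
Group joined rows by customers.id; compute SUM(m.amount) per group.
  3: ids {5, 7} → SUM(m.amount)=337
  6: ids {1, 25, 27} → SUM(m.amount)=546
  7: ids {9, 14, 21, 29, 31} → SUM(m.amount)=900
  9: ids {32} → SUM(m.amount)=145

Eve | 337 ; Kira | 546 ; Vik | 900 ; Gita | 145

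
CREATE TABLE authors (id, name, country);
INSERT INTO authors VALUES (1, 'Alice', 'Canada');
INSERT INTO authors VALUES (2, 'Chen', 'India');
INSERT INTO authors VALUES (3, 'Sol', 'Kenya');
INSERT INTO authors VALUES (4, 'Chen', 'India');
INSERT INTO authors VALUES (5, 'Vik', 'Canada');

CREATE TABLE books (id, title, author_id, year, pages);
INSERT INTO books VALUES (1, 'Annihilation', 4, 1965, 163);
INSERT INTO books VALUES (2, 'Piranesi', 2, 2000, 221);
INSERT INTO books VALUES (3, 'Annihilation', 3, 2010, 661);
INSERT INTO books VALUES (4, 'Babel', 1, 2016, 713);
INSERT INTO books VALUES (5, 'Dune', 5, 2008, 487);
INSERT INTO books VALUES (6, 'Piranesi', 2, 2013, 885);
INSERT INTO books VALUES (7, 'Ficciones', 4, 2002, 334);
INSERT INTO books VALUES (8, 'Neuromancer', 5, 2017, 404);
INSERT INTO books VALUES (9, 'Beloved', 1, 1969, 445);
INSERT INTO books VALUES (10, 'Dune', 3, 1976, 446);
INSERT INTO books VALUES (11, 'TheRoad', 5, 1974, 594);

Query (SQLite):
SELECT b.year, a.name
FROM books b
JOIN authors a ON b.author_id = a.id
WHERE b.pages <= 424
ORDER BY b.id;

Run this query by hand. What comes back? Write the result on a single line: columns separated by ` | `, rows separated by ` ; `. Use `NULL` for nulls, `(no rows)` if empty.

1965 | Chen ; 2000 | Chen ; 2002 | Chen ; 2017 | Vik

Each books row matches the authors row where author_id = authors.id.
Then keep rows with b.pages <= 424.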